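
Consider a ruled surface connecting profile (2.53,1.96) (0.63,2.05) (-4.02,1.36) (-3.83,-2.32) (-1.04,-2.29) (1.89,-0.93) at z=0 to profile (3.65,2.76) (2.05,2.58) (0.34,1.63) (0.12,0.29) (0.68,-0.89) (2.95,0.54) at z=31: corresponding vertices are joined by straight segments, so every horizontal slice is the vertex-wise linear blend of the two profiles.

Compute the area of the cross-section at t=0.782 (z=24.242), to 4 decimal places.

Area at t=0.782: 10.0185

Cross-section at t=0.782: each vertex is (1-t)·p0[i] + t·p1[i].
  v1: (1-0.782)·(2.53,1.96) + 0.782·(3.65,2.76) = (3.4058,2.5856)
  v2: (1-0.782)·(0.63,2.05) + 0.782·(2.05,2.58) = (1.7404,2.4645)
  v3: (1-0.782)·(-4.02,1.36) + 0.782·(0.34,1.63) = (-0.6105,1.5711)
  v4: (1-0.782)·(-3.83,-2.32) + 0.782·(0.12,0.29) = (-0.7411,-0.2790)
  v5: (1-0.782)·(-1.04,-2.29) + 0.782·(0.68,-0.89) = (0.3050,-1.1952)
  v6: (1-0.782)·(1.89,-0.93) + 0.782·(2.95,0.54) = (2.7189,0.2195)
Shoelace sum Σ(x_i·y_{i+1} − x_{i+1}·y_i):
  i=1: 3.4058·2.4645 − 1.7404·2.5856 = +3.8935 (running +3.8935)
  i=2: 1.7404·1.5711 − -0.6105·2.4645 = +4.2390 (running +8.1325)
  i=3: -0.6105·-0.2790 − -0.7411·1.5711 = +1.3347 (running +9.4671)
  i=4: -0.7411·-1.1952 − 0.3050·-0.2790 = +0.9709 (running +10.4380)
  i=5: 0.3050·0.2195 − 2.7189·-1.1952 = +3.3166 (running +13.7546)
  i=6: 2.7189·2.5856 − 3.4058·0.2195 = +6.2823 (running +20.0369)
Area = |Σ|/2 = |20.0369|/2 = 10.0185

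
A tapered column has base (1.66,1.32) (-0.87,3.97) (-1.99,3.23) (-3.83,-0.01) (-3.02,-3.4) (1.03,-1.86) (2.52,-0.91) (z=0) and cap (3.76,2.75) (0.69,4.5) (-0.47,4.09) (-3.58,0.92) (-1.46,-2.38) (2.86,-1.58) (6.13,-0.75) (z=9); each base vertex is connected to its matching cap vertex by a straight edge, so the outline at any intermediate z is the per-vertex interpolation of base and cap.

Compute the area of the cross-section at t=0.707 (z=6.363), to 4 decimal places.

Area at t=0.707: 36.3833

Cross-section at t=0.707: each vertex is (1-t)·p0[i] + t·p1[i].
  v1: (1-0.707)·(1.66,1.32) + 0.707·(3.76,2.75) = (3.1447,2.3310)
  v2: (1-0.707)·(-0.87,3.97) + 0.707·(0.69,4.5) = (0.2329,4.3447)
  v3: (1-0.707)·(-1.99,3.23) + 0.707·(-0.47,4.09) = (-0.9154,3.8380)
  v4: (1-0.707)·(-3.83,-0.01) + 0.707·(-3.58,0.92) = (-3.6533,0.6475)
  v5: (1-0.707)·(-3.02,-3.4) + 0.707·(-1.46,-2.38) = (-1.9171,-2.6789)
  v6: (1-0.707)·(1.03,-1.86) + 0.707·(2.86,-1.58) = (2.3238,-1.6620)
  v7: (1-0.707)·(2.52,-0.91) + 0.707·(6.13,-0.75) = (5.0723,-0.7969)
Shoelace sum Σ(x_i·y_{i+1} − x_{i+1}·y_i):
  i=1: 3.1447·4.3447 − 0.2329·2.3310 = +13.1199 (running +13.1199)
  i=2: 0.2329·3.8380 − -0.9154·4.3447 = +4.8709 (running +17.9908)
  i=3: -0.9154·0.6475 − -3.6533·3.8380 = +13.4285 (running +31.4193)
  i=4: -3.6533·-2.6789 − -1.9171·0.6475 = +11.0279 (running +42.4472)
  i=5: -1.9171·-1.6620 − 2.3238·-2.6789 = +9.4114 (running +51.8586)
  i=6: 2.3238·-0.7969 − 5.0723·-1.6620 = +6.5785 (running +58.4372)
  i=7: 5.0723·2.3310 − 3.1447·-0.7969 = +14.3295 (running +72.7666)
Area = |Σ|/2 = |72.7666|/2 = 36.3833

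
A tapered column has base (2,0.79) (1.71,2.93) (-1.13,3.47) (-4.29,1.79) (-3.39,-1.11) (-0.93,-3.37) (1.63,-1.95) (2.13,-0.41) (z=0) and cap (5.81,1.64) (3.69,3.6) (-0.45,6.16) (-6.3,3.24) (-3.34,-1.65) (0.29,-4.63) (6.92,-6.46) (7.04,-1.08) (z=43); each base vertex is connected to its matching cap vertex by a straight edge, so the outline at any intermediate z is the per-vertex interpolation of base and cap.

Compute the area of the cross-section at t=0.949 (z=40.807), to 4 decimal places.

Area at t=0.949: 95.3503

Cross-section at t=0.949: each vertex is (1-t)·p0[i] + t·p1[i].
  v1: (1-0.949)·(2,0.79) + 0.949·(5.81,1.64) = (5.6157,1.5966)
  v2: (1-0.949)·(1.71,2.93) + 0.949·(3.69,3.6) = (3.5890,3.5658)
  v3: (1-0.949)·(-1.13,3.47) + 0.949·(-0.45,6.16) = (-0.4847,6.0228)
  v4: (1-0.949)·(-4.29,1.79) + 0.949·(-6.3,3.24) = (-6.1975,3.1660)
  v5: (1-0.949)·(-3.39,-1.11) + 0.949·(-3.34,-1.65) = (-3.3426,-1.6225)
  v6: (1-0.949)·(-0.93,-3.37) + 0.949·(0.29,-4.63) = (0.2278,-4.5657)
  v7: (1-0.949)·(1.63,-1.95) + 0.949·(6.92,-6.46) = (6.6502,-6.2300)
  v8: (1-0.949)·(2.13,-0.41) + 0.949·(7.04,-1.08) = (6.7896,-1.0458)
Shoelace sum Σ(x_i·y_{i+1} − x_{i+1}·y_i):
  i=1: 5.6157·3.5658 − 3.5890·1.5966 = +14.2942 (running +14.2942)
  i=2: 3.5890·6.0228 − -0.4847·3.5658 = +23.3443 (running +37.6385)
  i=3: -0.4847·3.1660 − -6.1975·6.0228 = +35.7918 (running +73.4302)
  i=4: -6.1975·-1.6225 − -3.3426·3.1660 = +20.6379 (running +94.0681)
  i=5: -3.3426·-4.5657 − 0.2278·-1.6225 = +15.6308 (running +109.6989)
  i=6: 0.2278·-6.2300 − 6.6502·-4.5657 = +28.9441 (running +138.6429)
  i=7: 6.6502·-1.0458 − 6.7896·-6.2300 = +35.3441 (running +173.9870)
  i=8: 6.7896·1.5966 − 5.6157·-1.0458 = +16.7137 (running +190.7007)
Area = |Σ|/2 = |190.7007|/2 = 95.3503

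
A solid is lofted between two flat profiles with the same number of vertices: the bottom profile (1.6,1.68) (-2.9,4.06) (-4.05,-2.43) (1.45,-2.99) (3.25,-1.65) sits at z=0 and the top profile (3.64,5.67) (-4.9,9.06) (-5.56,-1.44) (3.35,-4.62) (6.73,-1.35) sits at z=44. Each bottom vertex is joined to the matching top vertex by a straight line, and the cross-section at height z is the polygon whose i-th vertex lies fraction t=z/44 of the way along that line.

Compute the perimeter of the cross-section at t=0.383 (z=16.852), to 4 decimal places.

Perimeter at t=0.383: 30.1254

Cross-section at t=0.383: each vertex is (1-t)·p0[i] + t·p1[i].
  v1: (1-0.383)·(1.6,1.68) + 0.383·(3.64,5.67) = (2.3813,3.2082)
  v2: (1-0.383)·(-2.9,4.06) + 0.383·(-4.9,9.06) = (-3.6660,5.9750)
  v3: (1-0.383)·(-4.05,-2.43) + 0.383·(-5.56,-1.44) = (-4.6283,-2.0508)
  v4: (1-0.383)·(1.45,-2.99) + 0.383·(3.35,-4.62) = (2.1777,-3.6143)
  v5: (1-0.383)·(3.25,-1.65) + 0.383·(6.73,-1.35) = (4.5828,-1.5351)
Perimeter = Σ |v_{i+1} − v_i|:
  edge 1→2: √(-6.0473² + 2.7668²) = 6.6502 (running 6.6502)
  edge 2→3: √(-0.9623² + -8.0258²) = 8.0833 (running 14.7335)
  edge 3→4: √(6.8060² + -1.5635²) = 6.9833 (running 21.7168)
  edge 4→5: √(2.4051² + 2.0792²) = 3.1793 (running 24.8961)
  edge 5→1: √(-2.2015² + 4.7433²) = 5.2293 (running 30.1254)
Perimeter = 30.1254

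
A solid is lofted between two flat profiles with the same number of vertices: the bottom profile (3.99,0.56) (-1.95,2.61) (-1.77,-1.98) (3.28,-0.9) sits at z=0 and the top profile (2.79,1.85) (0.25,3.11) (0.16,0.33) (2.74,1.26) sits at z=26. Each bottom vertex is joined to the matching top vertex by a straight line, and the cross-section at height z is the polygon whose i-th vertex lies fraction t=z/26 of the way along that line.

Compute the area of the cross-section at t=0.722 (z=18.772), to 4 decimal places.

Cross-section at t=0.722: each vertex is (1-t)·p0[i] + t·p1[i].
  v1: (1-0.722)·(3.99,0.56) + 0.722·(2.79,1.85) = (3.1236,1.4914)
  v2: (1-0.722)·(-1.95,2.61) + 0.722·(0.25,3.11) = (-0.3616,2.9710)
  v3: (1-0.722)·(-1.77,-1.98) + 0.722·(0.16,0.33) = (-0.3765,-0.3122)
  v4: (1-0.722)·(3.28,-0.9) + 0.722·(2.74,1.26) = (2.8901,0.6595)
Shoelace sum Σ(x_i·y_{i+1} − x_{i+1}·y_i):
  i=1: 3.1236·2.9710 − -0.3616·1.4914 = +9.8195 (running +9.8195)
  i=2: -0.3616·-0.3122 − -0.3765·2.9710 = +1.2316 (running +11.0511)
  i=3: -0.3765·0.6595 − 2.8901·-0.3122 = +0.6539 (running +11.7050)
  i=4: 2.8901·1.4914 − 3.1236·0.6595 = +2.2502 (running +13.9552)
Area = |Σ|/2 = |13.9552|/2 = 6.9776

Area at t=0.722: 6.9776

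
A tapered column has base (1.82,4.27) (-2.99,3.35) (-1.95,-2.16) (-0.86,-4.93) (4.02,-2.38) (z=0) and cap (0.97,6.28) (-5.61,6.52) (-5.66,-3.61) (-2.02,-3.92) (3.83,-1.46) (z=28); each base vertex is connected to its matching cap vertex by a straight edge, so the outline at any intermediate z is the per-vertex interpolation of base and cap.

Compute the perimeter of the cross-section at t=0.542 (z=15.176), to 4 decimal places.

Cross-section at t=0.542: each vertex is (1-t)·p0[i] + t·p1[i].
  v1: (1-0.542)·(1.82,4.27) + 0.542·(0.97,6.28) = (1.3593,5.3594)
  v2: (1-0.542)·(-2.99,3.35) + 0.542·(-5.61,6.52) = (-4.4100,5.0681)
  v3: (1-0.542)·(-1.95,-2.16) + 0.542·(-5.66,-3.61) = (-3.9608,-2.9459)
  v4: (1-0.542)·(-0.86,-4.93) + 0.542·(-2.02,-3.92) = (-1.4887,-4.3826)
  v5: (1-0.542)·(4.02,-2.38) + 0.542·(3.83,-1.46) = (3.9170,-1.8814)
Perimeter = Σ |v_{i+1} − v_i|:
  edge 1→2: √(-5.7693² + -0.2913²) = 5.7767 (running 5.7767)
  edge 2→3: √(0.4492² + -8.0140²) = 8.0266 (running 13.8033)
  edge 3→4: √(2.4721² + -1.4367²) = 2.8593 (running 16.6626)
  edge 4→5: √(5.4057² + 2.5012²) = 5.9564 (running 22.6189)
  edge 5→1: √(-2.5577² + 7.2408²) = 7.6792 (running 30.2982)
Perimeter = 30.2982

Perimeter at t=0.542: 30.2982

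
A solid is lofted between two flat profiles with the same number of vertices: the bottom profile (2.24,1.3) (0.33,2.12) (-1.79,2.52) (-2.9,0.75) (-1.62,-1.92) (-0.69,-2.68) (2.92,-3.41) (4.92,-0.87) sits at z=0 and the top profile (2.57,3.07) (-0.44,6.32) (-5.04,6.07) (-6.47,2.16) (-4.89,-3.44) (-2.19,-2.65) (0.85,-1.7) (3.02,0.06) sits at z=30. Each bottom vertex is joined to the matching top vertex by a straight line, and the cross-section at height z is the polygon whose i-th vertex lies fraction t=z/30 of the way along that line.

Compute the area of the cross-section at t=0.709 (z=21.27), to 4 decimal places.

Area at t=0.709: 53.2187

Cross-section at t=0.709: each vertex is (1-t)·p0[i] + t·p1[i].
  v1: (1-0.709)·(2.24,1.3) + 0.709·(2.57,3.07) = (2.4740,2.5549)
  v2: (1-0.709)·(0.33,2.12) + 0.709·(-0.44,6.32) = (-0.2159,5.0978)
  v3: (1-0.709)·(-1.79,2.52) + 0.709·(-5.04,6.07) = (-4.0942,5.0370)
  v4: (1-0.709)·(-2.9,0.75) + 0.709·(-6.47,2.16) = (-5.4311,1.7497)
  v5: (1-0.709)·(-1.62,-1.92) + 0.709·(-4.89,-3.44) = (-3.9384,-2.9977)
  v6: (1-0.709)·(-0.69,-2.68) + 0.709·(-2.19,-2.65) = (-1.7535,-2.6587)
  v7: (1-0.709)·(2.92,-3.41) + 0.709·(0.85,-1.7) = (1.4524,-2.1976)
  v8: (1-0.709)·(4.92,-0.87) + 0.709·(3.02,0.06) = (3.5729,-0.2106)
Shoelace sum Σ(x_i·y_{i+1} − x_{i+1}·y_i):
  i=1: 2.4740·5.0978 − -0.2159·2.5549 = +13.1635 (running +13.1635)
  i=2: -0.2159·5.0370 − -4.0942·5.0978 = +19.7840 (running +32.9475)
  i=3: -4.0942·1.7497 − -5.4311·5.0370 = +20.1927 (running +53.1402)
  i=4: -5.4311·-2.9977 − -3.9384·1.7497 = +23.1718 (running +76.3120)
  i=5: -3.9384·-2.6587 − -1.7535·-2.9977 = +5.2148 (running +81.5268)
  i=6: -1.7535·-2.1976 − 1.4524·-2.6587 = +7.7150 (running +89.2418)
  i=7: 1.4524·-0.2106 − 3.5729·-2.1976 = +7.5459 (running +96.7877)
  i=8: 3.5729·2.5549 − 2.4740·-0.2106 = +9.6496 (running +106.4373)
Area = |Σ|/2 = |106.4373|/2 = 53.2187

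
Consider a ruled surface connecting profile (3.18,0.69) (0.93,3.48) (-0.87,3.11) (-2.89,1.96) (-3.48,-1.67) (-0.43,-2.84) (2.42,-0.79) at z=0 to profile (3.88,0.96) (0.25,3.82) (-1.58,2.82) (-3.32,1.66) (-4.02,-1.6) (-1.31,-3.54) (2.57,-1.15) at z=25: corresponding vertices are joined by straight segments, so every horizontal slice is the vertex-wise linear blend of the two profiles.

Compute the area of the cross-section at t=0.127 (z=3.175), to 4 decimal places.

Area at t=0.127: 28.6926

Cross-section at t=0.127: each vertex is (1-t)·p0[i] + t·p1[i].
  v1: (1-0.127)·(3.18,0.69) + 0.127·(3.88,0.96) = (3.2689,0.7243)
  v2: (1-0.127)·(0.93,3.48) + 0.127·(0.25,3.82) = (0.8436,3.5232)
  v3: (1-0.127)·(-0.87,3.11) + 0.127·(-1.58,2.82) = (-0.9602,3.0732)
  v4: (1-0.127)·(-2.89,1.96) + 0.127·(-3.32,1.66) = (-2.9446,1.9219)
  v5: (1-0.127)·(-3.48,-1.67) + 0.127·(-4.02,-1.6) = (-3.5486,-1.6611)
  v6: (1-0.127)·(-0.43,-2.84) + 0.127·(-1.31,-3.54) = (-0.5418,-2.9289)
  v7: (1-0.127)·(2.42,-0.79) + 0.127·(2.57,-1.15) = (2.4390,-0.8357)
Shoelace sum Σ(x_i·y_{i+1} − x_{i+1}·y_i):
  i=1: 3.2689·3.5232 − 0.8436·0.7243 = +10.9059 (running +10.9059)
  i=2: 0.8436·3.0732 − -0.9602·3.5232 = +5.9755 (running +16.8814)
  i=3: -0.9602·1.9219 − -2.9446·3.0732 = +7.2039 (running +24.0853)
  i=4: -2.9446·-1.6611 − -3.5486·1.9219 = +11.7113 (running +35.7967)
  i=5: -3.5486·-2.9289 − -0.5418·-1.6611 = +9.4935 (running +45.2902)
  i=6: -0.5418·-0.8357 − 2.4390·-2.9289 = +7.5965 (running +52.8867)
  i=7: 2.4390·0.7243 − 3.2689·-0.8357 = +4.4985 (running +57.3851)
Area = |Σ|/2 = |57.3851|/2 = 28.6926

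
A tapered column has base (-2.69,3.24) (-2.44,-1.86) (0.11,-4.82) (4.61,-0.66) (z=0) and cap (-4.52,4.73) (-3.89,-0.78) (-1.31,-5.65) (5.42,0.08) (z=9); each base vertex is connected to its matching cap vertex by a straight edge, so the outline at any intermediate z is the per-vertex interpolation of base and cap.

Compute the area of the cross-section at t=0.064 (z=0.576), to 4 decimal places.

Cross-section at t=0.064: each vertex is (1-t)·p0[i] + t·p1[i].
  v1: (1-0.064)·(-2.69,3.24) + 0.064·(-4.52,4.73) = (-2.8071,3.3354)
  v2: (1-0.064)·(-2.44,-1.86) + 0.064·(-3.89,-0.78) = (-2.5328,-1.7909)
  v3: (1-0.064)·(0.11,-4.82) + 0.064·(-1.31,-5.65) = (0.0191,-4.8731)
  v4: (1-0.064)·(4.61,-0.66) + 0.064·(5.42,0.08) = (4.6618,-0.6126)
Shoelace sum Σ(x_i·y_{i+1} − x_{i+1}·y_i):
  i=1: -2.8071·-1.7909 − -2.5328·3.3354 = +13.4750 (running +13.4750)
  i=2: -2.5328·-4.8731 − 0.0191·-1.7909 = +12.3769 (running +25.8519)
  i=3: 0.0191·-0.6126 − 4.6618·-4.8731 = +22.7060 (running +48.5579)
  i=4: 4.6618·3.3354 − -2.8071·-0.6126 = +13.8292 (running +62.3870)
Area = |Σ|/2 = |62.3870|/2 = 31.1935

Area at t=0.064: 31.1935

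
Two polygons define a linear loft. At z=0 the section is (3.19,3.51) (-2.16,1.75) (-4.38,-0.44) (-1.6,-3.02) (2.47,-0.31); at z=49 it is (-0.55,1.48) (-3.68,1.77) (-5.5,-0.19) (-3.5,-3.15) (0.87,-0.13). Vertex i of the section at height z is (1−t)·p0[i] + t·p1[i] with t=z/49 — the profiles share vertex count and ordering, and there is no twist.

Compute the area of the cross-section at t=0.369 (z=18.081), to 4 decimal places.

Cross-section at t=0.369: each vertex is (1-t)·p0[i] + t·p1[i].
  v1: (1-0.369)·(3.19,3.51) + 0.369·(-0.55,1.48) = (1.8099,2.7609)
  v2: (1-0.369)·(-2.16,1.75) + 0.369·(-3.68,1.77) = (-2.7209,1.7574)
  v3: (1-0.369)·(-4.38,-0.44) + 0.369·(-5.5,-0.19) = (-4.7933,-0.3478)
  v4: (1-0.369)·(-1.6,-3.02) + 0.369·(-3.5,-3.15) = (-2.3011,-3.0680)
  v5: (1-0.369)·(2.47,-0.31) + 0.369·(0.87,-0.13) = (1.8796,-0.2436)
Shoelace sum Σ(x_i·y_{i+1} − x_{i+1}·y_i):
  i=1: 1.8099·1.7574 − -2.7209·2.7609 = +10.6929 (running +10.6929)
  i=2: -2.7209·-0.3478 − -4.7933·1.7574 = +9.3698 (running +20.0627)
  i=3: -4.7933·-3.0680 − -2.3011·-0.3478 = +13.9054 (running +33.9681)
  i=4: -2.3011·-0.2436 − 1.8796·-3.0680 = +6.3271 (running +40.2952)
  i=5: 1.8796·2.7609 − 1.8099·-0.2436 = +5.6303 (running +45.9255)
Area = |Σ|/2 = |45.9255|/2 = 22.9628

Area at t=0.369: 22.9628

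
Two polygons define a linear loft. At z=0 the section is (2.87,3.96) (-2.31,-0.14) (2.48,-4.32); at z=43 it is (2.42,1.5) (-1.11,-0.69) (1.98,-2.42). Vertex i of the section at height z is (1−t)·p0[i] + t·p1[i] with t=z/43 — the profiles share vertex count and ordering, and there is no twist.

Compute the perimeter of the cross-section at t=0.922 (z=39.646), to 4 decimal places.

Perimeter at t=0.922: 12.3766

Cross-section at t=0.922: each vertex is (1-t)·p0[i] + t·p1[i].
  v1: (1-0.922)·(2.87,3.96) + 0.922·(2.42,1.5) = (2.4551,1.6919)
  v2: (1-0.922)·(-2.31,-0.14) + 0.922·(-1.11,-0.69) = (-1.2036,-0.6471)
  v3: (1-0.922)·(2.48,-4.32) + 0.922·(1.98,-2.42) = (2.0190,-2.5682)
Perimeter = Σ |v_{i+1} − v_i|:
  edge 1→2: √(-3.6587² + -2.3390²) = 4.3425 (running 4.3425)
  edge 2→3: √(3.2226² + -1.9211²) = 3.7518 (running 8.0942)
  edge 3→1: √(0.4361² + 4.2601²) = 4.2823 (running 12.3766)
Perimeter = 12.3766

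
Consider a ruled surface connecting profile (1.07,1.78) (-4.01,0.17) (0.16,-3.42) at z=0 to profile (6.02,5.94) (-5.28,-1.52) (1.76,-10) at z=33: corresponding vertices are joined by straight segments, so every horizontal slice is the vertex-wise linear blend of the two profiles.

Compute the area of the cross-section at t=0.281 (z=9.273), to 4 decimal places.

Cross-section at t=0.281: each vertex is (1-t)·p0[i] + t·p1[i].
  v1: (1-0.281)·(1.07,1.78) + 0.281·(6.02,5.94) = (2.4610,2.9490)
  v2: (1-0.281)·(-4.01,0.17) + 0.281·(-5.28,-1.52) = (-4.3669,-0.3049)
  v3: (1-0.281)·(0.16,-3.42) + 0.281·(1.76,-10) = (0.6096,-5.2690)
Shoelace sum Σ(x_i·y_{i+1} − x_{i+1}·y_i):
  i=1: 2.4610·-0.3049 − -4.3669·2.9490 = +12.1274 (running +12.1274)
  i=2: -4.3669·-5.2690 − 0.6096·-0.3049 = +23.1948 (running +35.3222)
  i=3: 0.6096·2.9490 − 2.4610·-5.2690 = +14.7644 (running +50.0866)
Area = |Σ|/2 = |50.0866|/2 = 25.0433

Area at t=0.281: 25.0433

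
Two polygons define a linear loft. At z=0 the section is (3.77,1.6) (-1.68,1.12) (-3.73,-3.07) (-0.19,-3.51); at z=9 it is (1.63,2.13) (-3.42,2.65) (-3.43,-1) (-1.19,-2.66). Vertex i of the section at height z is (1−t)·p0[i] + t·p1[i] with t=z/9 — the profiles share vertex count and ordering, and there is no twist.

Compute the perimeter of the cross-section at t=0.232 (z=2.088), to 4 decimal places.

Perimeter at t=0.232: 19.2871

Cross-section at t=0.232: each vertex is (1-t)·p0[i] + t·p1[i].
  v1: (1-0.232)·(3.77,1.6) + 0.232·(1.63,2.13) = (3.2735,1.7230)
  v2: (1-0.232)·(-1.68,1.12) + 0.232·(-3.42,2.65) = (-2.0837,1.4750)
  v3: (1-0.232)·(-3.73,-3.07) + 0.232·(-3.43,-1) = (-3.6604,-2.5898)
  v4: (1-0.232)·(-0.19,-3.51) + 0.232·(-1.19,-2.66) = (-0.4220,-3.3128)
Perimeter = Σ |v_{i+1} − v_i|:
  edge 1→2: √(-5.3572² + -0.2480²) = 5.3629 (running 5.3629)
  edge 2→3: √(-1.5767² + -4.0647²) = 4.3598 (running 9.7228)
  edge 3→4: √(3.2384² + -0.7230²) = 3.3181 (running 13.0409)
  edge 4→1: √(3.6955² + 5.0358²) = 6.2463 (running 19.2871)
Perimeter = 19.2871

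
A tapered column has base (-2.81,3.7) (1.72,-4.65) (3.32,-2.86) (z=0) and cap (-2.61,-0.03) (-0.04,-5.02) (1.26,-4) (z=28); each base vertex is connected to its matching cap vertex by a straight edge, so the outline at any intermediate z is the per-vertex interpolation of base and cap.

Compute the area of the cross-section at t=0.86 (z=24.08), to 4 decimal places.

Area at t=0.86: 5.2679

Cross-section at t=0.86: each vertex is (1-t)·p0[i] + t·p1[i].
  v1: (1-0.86)·(-2.81,3.7) + 0.86·(-2.61,-0.03) = (-2.6380,0.4922)
  v2: (1-0.86)·(1.72,-4.65) + 0.86·(-0.04,-5.02) = (0.2064,-4.9682)
  v3: (1-0.86)·(3.32,-2.86) + 0.86·(1.26,-4) = (1.5484,-3.8404)
Shoelace sum Σ(x_i·y_{i+1} − x_{i+1}·y_i):
  i=1: -2.6380·-4.9682 − 0.2064·0.4922 = +13.0045 (running +13.0045)
  i=2: 0.2064·-3.8404 − 1.5484·-4.9682 = +6.9001 (running +19.9046)
  i=3: 1.5484·0.4922 − -2.6380·-3.8404 = -9.3689 (running +10.5358)
Area = |Σ|/2 = |10.5358|/2 = 5.2679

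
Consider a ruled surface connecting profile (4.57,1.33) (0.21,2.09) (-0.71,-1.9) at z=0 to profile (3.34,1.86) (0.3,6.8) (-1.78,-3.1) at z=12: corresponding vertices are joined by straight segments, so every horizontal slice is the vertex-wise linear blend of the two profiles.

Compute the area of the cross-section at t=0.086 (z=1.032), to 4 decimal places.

Area at t=0.086: 10.1217

Cross-section at t=0.086: each vertex is (1-t)·p0[i] + t·p1[i].
  v1: (1-0.086)·(4.57,1.33) + 0.086·(3.34,1.86) = (4.4642,1.3756)
  v2: (1-0.086)·(0.21,2.09) + 0.086·(0.3,6.8) = (0.2177,2.4951)
  v3: (1-0.086)·(-0.71,-1.9) + 0.086·(-1.78,-3.1) = (-0.8020,-2.0032)
Shoelace sum Σ(x_i·y_{i+1} − x_{i+1}·y_i):
  i=1: 4.4642·2.4951 − 0.2177·1.3756 = +10.8390 (running +10.8390)
  i=2: 0.2177·-2.0032 − -0.8020·2.4951 = +1.5649 (running +12.4039)
  i=3: -0.8020·1.3756 − 4.4642·-2.0032 = +7.8395 (running +20.2434)
Area = |Σ|/2 = |20.2434|/2 = 10.1217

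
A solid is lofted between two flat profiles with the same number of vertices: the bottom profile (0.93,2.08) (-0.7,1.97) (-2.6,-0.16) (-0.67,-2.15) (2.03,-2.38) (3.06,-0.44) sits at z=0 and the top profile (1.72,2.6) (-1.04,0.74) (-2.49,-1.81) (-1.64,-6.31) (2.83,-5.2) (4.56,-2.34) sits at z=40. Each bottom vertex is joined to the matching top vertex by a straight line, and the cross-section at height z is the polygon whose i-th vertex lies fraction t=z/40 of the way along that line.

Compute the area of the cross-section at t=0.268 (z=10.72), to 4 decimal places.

Cross-section at t=0.268: each vertex is (1-t)·p0[i] + t·p1[i].
  v1: (1-0.268)·(0.93,2.08) + 0.268·(1.72,2.6) = (1.1417,2.2194)
  v2: (1-0.268)·(-0.7,1.97) + 0.268·(-1.04,0.74) = (-0.7911,1.6404)
  v3: (1-0.268)·(-2.6,-0.16) + 0.268·(-2.49,-1.81) = (-2.5705,-0.6022)
  v4: (1-0.268)·(-0.67,-2.15) + 0.268·(-1.64,-6.31) = (-0.9300,-3.2649)
  v5: (1-0.268)·(2.03,-2.38) + 0.268·(2.83,-5.2) = (2.2444,-3.1358)
  v6: (1-0.268)·(3.06,-0.44) + 0.268·(4.56,-2.34) = (3.4620,-0.9492)
Shoelace sum Σ(x_i·y_{i+1} − x_{i+1}·y_i):
  i=1: 1.1417·1.6404 − -0.7911·2.2194 = +3.6286 (running +3.6286)
  i=2: -0.7911·-0.6022 − -2.5705·1.6404 = +4.6930 (running +8.3216)
  i=3: -2.5705·-3.2649 − -0.9300·-0.6022 = +7.8324 (running +16.1540)
  i=4: -0.9300·-3.1358 − 2.2444·-3.2649 = +10.2438 (running +26.3978)
  i=5: 2.2444·-0.9492 − 3.4620·-3.1358 = +8.7256 (running +35.1235)
  i=6: 3.4620·2.2194 − 1.1417·-0.9492 = +8.7671 (running +43.8906)
Area = |Σ|/2 = |43.8906|/2 = 21.9453

Area at t=0.268: 21.9453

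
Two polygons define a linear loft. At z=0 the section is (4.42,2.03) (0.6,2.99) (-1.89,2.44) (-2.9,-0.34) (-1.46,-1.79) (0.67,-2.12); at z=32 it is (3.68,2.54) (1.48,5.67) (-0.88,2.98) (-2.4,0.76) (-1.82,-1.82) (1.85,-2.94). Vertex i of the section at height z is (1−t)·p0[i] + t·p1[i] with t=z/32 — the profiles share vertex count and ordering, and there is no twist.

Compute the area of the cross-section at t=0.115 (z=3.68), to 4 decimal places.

Area at t=0.115: 24.3786

Cross-section at t=0.115: each vertex is (1-t)·p0[i] + t·p1[i].
  v1: (1-0.115)·(4.42,2.03) + 0.115·(3.68,2.54) = (4.3349,2.0886)
  v2: (1-0.115)·(0.6,2.99) + 0.115·(1.48,5.67) = (0.7012,3.2982)
  v3: (1-0.115)·(-1.89,2.44) + 0.115·(-0.88,2.98) = (-1.7738,2.5021)
  v4: (1-0.115)·(-2.9,-0.34) + 0.115·(-2.4,0.76) = (-2.8425,-0.2135)
  v5: (1-0.115)·(-1.46,-1.79) + 0.115·(-1.82,-1.82) = (-1.5014,-1.7934)
  v6: (1-0.115)·(0.67,-2.12) + 0.115·(1.85,-2.94) = (0.8057,-2.2143)
Shoelace sum Σ(x_i·y_{i+1} − x_{i+1}·y_i):
  i=1: 4.3349·3.2982 − 0.7012·2.0886 = +12.8328 (running +12.8328)
  i=2: 0.7012·2.5021 − -1.7738·3.2982 = +7.6050 (running +20.4378)
  i=3: -1.7738·-0.2135 − -2.8425·2.5021 = +7.4909 (running +27.9287)
  i=4: -2.8425·-1.7934 − -1.5014·-0.2135 = +4.7773 (running +32.7061)
  i=5: -1.5014·-2.2143 − 0.8057·-1.7934 = +4.7695 (running +37.4756)
  i=6: 0.8057·2.0886 − 4.3349·-2.2143 = +11.2816 (running +48.7572)
Area = |Σ|/2 = |48.7572|/2 = 24.3786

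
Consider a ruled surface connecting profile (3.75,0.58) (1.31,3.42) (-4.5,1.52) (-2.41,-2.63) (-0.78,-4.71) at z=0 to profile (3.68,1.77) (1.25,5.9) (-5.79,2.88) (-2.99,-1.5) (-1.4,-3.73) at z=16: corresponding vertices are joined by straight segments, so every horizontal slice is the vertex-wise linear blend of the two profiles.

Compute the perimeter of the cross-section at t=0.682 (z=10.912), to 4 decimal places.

Cross-section at t=0.682: each vertex is (1-t)·p0[i] + t·p1[i].
  v1: (1-0.682)·(3.75,0.58) + 0.682·(3.68,1.77) = (3.7023,1.3916)
  v2: (1-0.682)·(1.31,3.42) + 0.682·(1.25,5.9) = (1.2691,5.1114)
  v3: (1-0.682)·(-4.5,1.52) + 0.682·(-5.79,2.88) = (-5.3798,2.4475)
  v4: (1-0.682)·(-2.41,-2.63) + 0.682·(-2.99,-1.5) = (-2.8056,-1.8593)
  v5: (1-0.682)·(-0.78,-4.71) + 0.682·(-1.4,-3.73) = (-1.2028,-4.0416)
Perimeter = Σ |v_{i+1} − v_i|:
  edge 1→2: √(-2.4332² + 3.7198²) = 4.4449 (running 4.4449)
  edge 2→3: √(-6.6489² + -2.6638²) = 7.1626 (running 11.6075)
  edge 3→4: √(2.5742² + -4.3069²) = 5.0175 (running 16.6251)
  edge 4→5: √(1.6027² + -2.1823²) = 2.7076 (running 19.3327)
  edge 5→1: √(4.9051² + 5.4332²) = 7.3198 (running 26.6525)
Perimeter = 26.6525

Perimeter at t=0.682: 26.6525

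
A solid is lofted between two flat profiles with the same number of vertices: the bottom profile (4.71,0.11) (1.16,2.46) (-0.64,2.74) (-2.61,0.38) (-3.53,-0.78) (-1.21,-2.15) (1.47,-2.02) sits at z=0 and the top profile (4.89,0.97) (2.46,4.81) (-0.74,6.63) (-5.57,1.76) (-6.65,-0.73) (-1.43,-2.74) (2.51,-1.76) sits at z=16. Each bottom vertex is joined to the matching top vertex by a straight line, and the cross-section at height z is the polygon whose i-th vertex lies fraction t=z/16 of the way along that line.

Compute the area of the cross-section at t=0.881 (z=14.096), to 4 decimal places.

Area at t=0.881: 58.9260

Cross-section at t=0.881: each vertex is (1-t)·p0[i] + t·p1[i].
  v1: (1-0.881)·(4.71,0.11) + 0.881·(4.89,0.97) = (4.8686,0.8677)
  v2: (1-0.881)·(1.16,2.46) + 0.881·(2.46,4.81) = (2.3053,4.5304)
  v3: (1-0.881)·(-0.64,2.74) + 0.881·(-0.74,6.63) = (-0.7281,6.1671)
  v4: (1-0.881)·(-2.61,0.38) + 0.881·(-5.57,1.76) = (-5.2178,1.5958)
  v5: (1-0.881)·(-3.53,-0.78) + 0.881·(-6.65,-0.73) = (-6.2787,-0.7359)
  v6: (1-0.881)·(-1.21,-2.15) + 0.881·(-1.43,-2.74) = (-1.4038,-2.6698)
  v7: (1-0.881)·(1.47,-2.02) + 0.881·(2.51,-1.76) = (2.3862,-1.7909)
Shoelace sum Σ(x_i·y_{i+1} − x_{i+1}·y_i):
  i=1: 4.8686·4.5304 − 2.3053·0.8677 = +20.0562 (running +20.0562)
  i=2: 2.3053·6.1671 − -0.7281·4.5304 = +17.5155 (running +37.5717)
  i=3: -0.7281·1.5958 − -5.2178·6.1671 = +31.0165 (running +68.5882)
  i=4: -5.2178·-0.7359 − -6.2787·1.5958 = +13.8595 (running +82.4477)
  i=5: -6.2787·-2.6698 − -1.4038·-0.7359 = +15.7297 (running +98.1774)
  i=6: -1.4038·-1.7909 − 2.3862·-2.6698 = +8.8849 (running +107.0623)
  i=7: 2.3862·0.8677 − 4.8686·-1.7909 = +10.7898 (running +117.8521)
Area = |Σ|/2 = |117.8521|/2 = 58.9260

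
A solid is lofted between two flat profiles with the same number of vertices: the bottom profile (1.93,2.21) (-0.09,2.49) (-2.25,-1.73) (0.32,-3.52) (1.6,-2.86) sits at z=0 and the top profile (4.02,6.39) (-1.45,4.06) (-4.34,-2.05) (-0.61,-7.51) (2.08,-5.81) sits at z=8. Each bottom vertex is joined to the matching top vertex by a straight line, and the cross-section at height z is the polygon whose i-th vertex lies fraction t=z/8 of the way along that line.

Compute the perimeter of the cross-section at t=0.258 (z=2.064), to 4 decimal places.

Perimeter at t=0.258: 21.0001

Cross-section at t=0.258: each vertex is (1-t)·p0[i] + t·p1[i].
  v1: (1-0.258)·(1.93,2.21) + 0.258·(4.02,6.39) = (2.4692,3.2884)
  v2: (1-0.258)·(-0.09,2.49) + 0.258·(-1.45,4.06) = (-0.4409,2.8951)
  v3: (1-0.258)·(-2.25,-1.73) + 0.258·(-4.34,-2.05) = (-2.7892,-1.8126)
  v4: (1-0.258)·(0.32,-3.52) + 0.258·(-0.61,-7.51) = (0.0801,-4.5494)
  v5: (1-0.258)·(1.6,-2.86) + 0.258·(2.08,-5.81) = (1.7238,-3.6211)
Perimeter = Σ |v_{i+1} − v_i|:
  edge 1→2: √(-2.9101² + -0.3934²) = 2.9366 (running 2.9366)
  edge 2→3: √(-2.3483² + -4.7076²) = 5.2608 (running 8.1974)
  edge 3→4: √(2.8693² + -2.7369²) = 3.9652 (running 12.1626)
  edge 4→5: √(1.6438² + 0.9283²) = 1.8878 (running 14.0504)
  edge 5→1: √(0.7454² + 6.9095²) = 6.9496 (running 21.0001)
Perimeter = 21.0001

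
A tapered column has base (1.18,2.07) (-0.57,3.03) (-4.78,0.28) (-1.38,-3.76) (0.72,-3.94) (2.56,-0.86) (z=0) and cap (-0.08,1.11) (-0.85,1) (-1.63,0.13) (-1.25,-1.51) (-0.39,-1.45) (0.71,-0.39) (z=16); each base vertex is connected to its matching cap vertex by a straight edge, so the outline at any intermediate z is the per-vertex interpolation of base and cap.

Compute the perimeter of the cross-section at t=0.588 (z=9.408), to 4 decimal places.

Cross-section at t=0.588: each vertex is (1-t)·p0[i] + t·p1[i].
  v1: (1-0.588)·(1.18,2.07) + 0.588·(-0.08,1.11) = (0.4391,1.5055)
  v2: (1-0.588)·(-0.57,3.03) + 0.588·(-0.85,1) = (-0.7346,1.8364)
  v3: (1-0.588)·(-4.78,0.28) + 0.588·(-1.63,0.13) = (-2.9278,0.1918)
  v4: (1-0.588)·(-1.38,-3.76) + 0.588·(-1.25,-1.51) = (-1.3036,-2.4370)
  v5: (1-0.588)·(0.72,-3.94) + 0.588·(-0.39,-1.45) = (0.0673,-2.4759)
  v6: (1-0.588)·(2.56,-0.86) + 0.588·(0.71,-0.39) = (1.4722,-0.5836)
Perimeter = Σ |v_{i+1} − v_i|:
  edge 1→2: √(-1.1738² + 0.3308²) = 1.2195 (running 1.2195)
  edge 2→3: √(-2.1932² + -1.6446²) = 2.7413 (running 3.9608)
  edge 3→4: √(1.6242² + -2.6288²) = 3.0901 (running 7.0509)
  edge 4→5: √(1.3709² + -0.0389²) = 1.3714 (running 8.4223)
  edge 5→6: √(1.4049² + 1.8922²) = 2.3567 (running 10.7790)
  edge 6→1: √(-1.0331² + 2.0892²) = 2.3306 (running 13.1097)
Perimeter = 13.1097

Perimeter at t=0.588: 13.1097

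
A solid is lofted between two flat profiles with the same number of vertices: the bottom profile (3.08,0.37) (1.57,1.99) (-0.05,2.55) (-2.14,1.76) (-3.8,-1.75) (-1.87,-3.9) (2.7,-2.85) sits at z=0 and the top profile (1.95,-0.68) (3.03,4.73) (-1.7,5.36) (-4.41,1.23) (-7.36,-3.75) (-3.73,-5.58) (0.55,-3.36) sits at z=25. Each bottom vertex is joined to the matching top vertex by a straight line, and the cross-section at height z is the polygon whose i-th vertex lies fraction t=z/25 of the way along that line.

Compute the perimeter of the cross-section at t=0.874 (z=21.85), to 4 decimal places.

Cross-section at t=0.874: each vertex is (1-t)·p0[i] + t·p1[i].
  v1: (1-0.874)·(3.08,0.37) + 0.874·(1.95,-0.68) = (2.0924,-0.5477)
  v2: (1-0.874)·(1.57,1.99) + 0.874·(3.03,4.73) = (2.8460,4.3848)
  v3: (1-0.874)·(-0.05,2.55) + 0.874·(-1.7,5.36) = (-1.4921,5.0059)
  v4: (1-0.874)·(-2.14,1.76) + 0.874·(-4.41,1.23) = (-4.1240,1.2968)
  v5: (1-0.874)·(-3.8,-1.75) + 0.874·(-7.36,-3.75) = (-6.9114,-3.4980)
  v6: (1-0.874)·(-1.87,-3.9) + 0.874·(-3.73,-5.58) = (-3.4956,-5.3683)
  v7: (1-0.874)·(2.7,-2.85) + 0.874·(0.55,-3.36) = (0.8209,-3.2957)
Perimeter = Σ |v_{i+1} − v_i|:
  edge 1→2: √(0.7537² + 4.9325²) = 4.9897 (running 4.9897)
  edge 2→3: √(-4.3381² + 0.6212²) = 4.3824 (running 9.3721)
  edge 3→4: √(-2.6319² + -3.7092²) = 4.5480 (running 13.9201)
  edge 4→5: √(-2.7875² + -4.7948²) = 5.5462 (running 19.4663)
  edge 5→6: √(3.4158² + -1.8703²) = 3.8943 (running 23.3606)
  edge 6→7: √(4.3165² + 2.0726²) = 4.7883 (running 28.1489)
  edge 7→1: √(1.2715² + 2.7480²) = 3.0279 (running 31.1769)
Perimeter = 31.1769

Perimeter at t=0.874: 31.1769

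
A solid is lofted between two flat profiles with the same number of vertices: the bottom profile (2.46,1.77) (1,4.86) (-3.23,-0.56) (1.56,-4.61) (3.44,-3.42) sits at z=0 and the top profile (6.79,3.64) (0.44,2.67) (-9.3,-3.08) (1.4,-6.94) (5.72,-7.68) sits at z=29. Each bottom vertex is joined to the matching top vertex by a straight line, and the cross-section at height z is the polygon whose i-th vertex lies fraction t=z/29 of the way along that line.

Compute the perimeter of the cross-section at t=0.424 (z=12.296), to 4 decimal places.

Perimeter at t=0.424: 31.4269

Cross-section at t=0.424: each vertex is (1-t)·p0[i] + t·p1[i].
  v1: (1-0.424)·(2.46,1.77) + 0.424·(6.79,3.64) = (4.2959,2.5629)
  v2: (1-0.424)·(1,4.86) + 0.424·(0.44,2.67) = (0.7626,3.9314)
  v3: (1-0.424)·(-3.23,-0.56) + 0.424·(-9.3,-3.08) = (-5.8037,-1.6285)
  v4: (1-0.424)·(1.56,-4.61) + 0.424·(1.4,-6.94) = (1.4922,-5.5979)
  v5: (1-0.424)·(3.44,-3.42) + 0.424·(5.72,-7.68) = (4.4067,-5.2262)
Perimeter = Σ |v_{i+1} − v_i|:
  edge 1→2: √(-3.5334² + 1.3686²) = 3.7891 (running 3.7891)
  edge 2→3: √(-6.5662² + -5.5599²) = 8.6040 (running 12.3931)
  edge 3→4: √(7.2958² + -3.9694²) = 8.3058 (running 20.6989)
  edge 4→5: √(2.9146² + 0.3717²) = 2.9382 (running 23.6370)
  edge 5→1: √(-0.1108² + 7.7891²) = 7.7899 (running 31.4269)
Perimeter = 31.4269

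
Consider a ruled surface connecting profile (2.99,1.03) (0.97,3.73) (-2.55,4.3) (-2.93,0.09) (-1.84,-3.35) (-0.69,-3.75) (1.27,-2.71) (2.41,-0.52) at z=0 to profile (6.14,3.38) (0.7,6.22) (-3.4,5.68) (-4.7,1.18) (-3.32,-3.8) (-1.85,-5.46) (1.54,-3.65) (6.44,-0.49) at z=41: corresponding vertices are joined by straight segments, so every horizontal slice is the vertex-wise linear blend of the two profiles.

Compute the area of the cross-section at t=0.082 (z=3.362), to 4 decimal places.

Cross-section at t=0.082: each vertex is (1-t)·p0[i] + t·p1[i].
  v1: (1-0.082)·(2.99,1.03) + 0.082·(6.14,3.38) = (3.2483,1.2227)
  v2: (1-0.082)·(0.97,3.73) + 0.082·(0.7,6.22) = (0.9479,3.9342)
  v3: (1-0.082)·(-2.55,4.3) + 0.082·(-3.4,5.68) = (-2.6197,4.4132)
  v4: (1-0.082)·(-2.93,0.09) + 0.082·(-4.7,1.18) = (-3.0751,0.1794)
  v5: (1-0.082)·(-1.84,-3.35) + 0.082·(-3.32,-3.8) = (-1.9614,-3.3869)
  v6: (1-0.082)·(-0.69,-3.75) + 0.082·(-1.85,-5.46) = (-0.7851,-3.8902)
  v7: (1-0.082)·(1.27,-2.71) + 0.082·(1.54,-3.65) = (1.2921,-2.7871)
  v8: (1-0.082)·(2.41,-0.52) + 0.082·(6.44,-0.49) = (2.7405,-0.5175)
Shoelace sum Σ(x_i·y_{i+1} − x_{i+1}·y_i):
  i=1: 3.2483·3.9342 − 0.9479·1.2227 = +11.6204 (running +11.6204)
  i=2: 0.9479·4.4132 − -2.6197·3.9342 = +14.4894 (running +26.1099)
  i=3: -2.6197·0.1794 − -3.0751·4.4132 = +13.1012 (running +39.2110)
  i=4: -3.0751·-3.3869 − -1.9614·0.1794 = +10.7670 (running +49.9781)
  i=5: -1.9614·-3.8902 − -0.7851·-3.3869 = +4.9710 (running +54.9491)
  i=6: -0.7851·-2.7871 − 1.2921·-3.8902 = +7.2149 (running +62.1640)
  i=7: 1.2921·-0.5175 − 2.7405·-2.7871 = +6.9691 (running +69.1331)
  i=8: 2.7405·1.2227 − 3.2483·-0.5175 = +5.0319 (running +74.1650)
Area = |Σ|/2 = |74.1650|/2 = 37.0825

Area at t=0.082: 37.0825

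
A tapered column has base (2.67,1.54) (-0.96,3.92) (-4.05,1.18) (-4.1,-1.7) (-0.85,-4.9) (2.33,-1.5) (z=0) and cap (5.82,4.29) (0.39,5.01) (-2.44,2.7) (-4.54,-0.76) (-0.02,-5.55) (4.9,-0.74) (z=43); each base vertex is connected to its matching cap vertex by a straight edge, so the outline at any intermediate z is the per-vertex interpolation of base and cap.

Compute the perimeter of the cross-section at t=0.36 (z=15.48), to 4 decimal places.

Perimeter at t=0.36: 26.3201

Cross-section at t=0.36: each vertex is (1-t)·p0[i] + t·p1[i].
  v1: (1-0.36)·(2.67,1.54) + 0.36·(5.82,4.29) = (3.8040,2.5300)
  v2: (1-0.36)·(-0.96,3.92) + 0.36·(0.39,5.01) = (-0.4740,4.3124)
  v3: (1-0.36)·(-4.05,1.18) + 0.36·(-2.44,2.7) = (-3.4704,1.7272)
  v4: (1-0.36)·(-4.1,-1.7) + 0.36·(-4.54,-0.76) = (-4.2584,-1.3616)
  v5: (1-0.36)·(-0.85,-4.9) + 0.36·(-0.02,-5.55) = (-0.5512,-5.1340)
  v6: (1-0.36)·(2.33,-1.5) + 0.36·(4.9,-0.74) = (3.2552,-1.2264)
Perimeter = Σ |v_{i+1} − v_i|:
  edge 1→2: √(-4.2780² + 1.7824²) = 4.6345 (running 4.6345)
  edge 2→3: √(-2.9964² + -2.5852²) = 3.9575 (running 8.5919)
  edge 3→4: √(-0.7880² + -3.0888²) = 3.1877 (running 11.7797)
  edge 4→5: √(3.7072² + -3.7724²) = 5.2891 (running 17.0688)
  edge 5→6: √(3.8064² + 3.9076²) = 5.4551 (running 22.5238)
  edge 6→1: √(0.5488² + 3.7564²) = 3.7963 (running 26.3201)
Perimeter = 26.3201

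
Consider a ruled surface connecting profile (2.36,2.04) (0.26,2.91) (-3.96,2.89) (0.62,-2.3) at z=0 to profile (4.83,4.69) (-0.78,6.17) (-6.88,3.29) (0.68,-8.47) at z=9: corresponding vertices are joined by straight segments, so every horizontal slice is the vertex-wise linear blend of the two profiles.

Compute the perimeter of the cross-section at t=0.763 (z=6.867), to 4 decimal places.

Perimeter at t=0.763: 34.9544

Cross-section at t=0.763: each vertex is (1-t)·p0[i] + t·p1[i].
  v1: (1-0.763)·(2.36,2.04) + 0.763·(4.83,4.69) = (4.2446,4.0620)
  v2: (1-0.763)·(0.26,2.91) + 0.763·(-0.78,6.17) = (-0.5335,5.3974)
  v3: (1-0.763)·(-3.96,2.89) + 0.763·(-6.88,3.29) = (-6.1880,3.1952)
  v4: (1-0.763)·(0.62,-2.3) + 0.763·(0.68,-8.47) = (0.6658,-7.0077)
Perimeter = Σ |v_{i+1} − v_i|:
  edge 1→2: √(-4.7781² + 1.3354²) = 4.9612 (running 4.9612)
  edge 2→3: √(-5.6544² + -2.2022²) = 6.0681 (running 11.0294)
  edge 3→4: √(6.8537² + -10.2029²) = 12.2912 (running 23.3206)
  edge 4→1: √(3.5788² + 11.0697²) = 11.6338 (running 34.9544)
Perimeter = 34.9544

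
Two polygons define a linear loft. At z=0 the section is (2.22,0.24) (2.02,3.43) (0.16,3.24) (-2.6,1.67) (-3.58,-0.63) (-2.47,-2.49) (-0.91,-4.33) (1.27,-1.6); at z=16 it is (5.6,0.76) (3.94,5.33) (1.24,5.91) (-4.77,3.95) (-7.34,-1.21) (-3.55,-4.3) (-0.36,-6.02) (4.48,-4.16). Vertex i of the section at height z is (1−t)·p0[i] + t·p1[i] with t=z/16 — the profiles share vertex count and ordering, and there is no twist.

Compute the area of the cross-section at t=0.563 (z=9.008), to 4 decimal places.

Area at t=0.563: 66.2415

Cross-section at t=0.563: each vertex is (1-t)·p0[i] + t·p1[i].
  v1: (1-0.563)·(2.22,0.24) + 0.563·(5.6,0.76) = (4.1229,0.5328)
  v2: (1-0.563)·(2.02,3.43) + 0.563·(3.94,5.33) = (3.1010,4.4997)
  v3: (1-0.563)·(0.16,3.24) + 0.563·(1.24,5.91) = (0.7680,4.7432)
  v4: (1-0.563)·(-2.6,1.67) + 0.563·(-4.77,3.95) = (-3.8217,2.9536)
  v5: (1-0.563)·(-3.58,-0.63) + 0.563·(-7.34,-1.21) = (-5.6969,-0.9565)
  v6: (1-0.563)·(-2.47,-2.49) + 0.563·(-3.55,-4.3) = (-3.0780,-3.5090)
  v7: (1-0.563)·(-0.91,-4.33) + 0.563·(-0.36,-6.02) = (-0.6004,-5.2815)
  v8: (1-0.563)·(1.27,-1.6) + 0.563·(4.48,-4.16) = (3.0772,-3.0413)
Shoelace sum Σ(x_i·y_{i+1} − x_{i+1}·y_i):
  i=1: 4.1229·4.4997 − 3.1010·0.5328 = +16.8999 (running +16.8999)
  i=2: 3.1010·4.7432 − 0.7680·4.4997 = +11.2526 (running +28.1525)
  i=3: 0.7680·2.9536 − -3.8217·4.7432 = +20.3957 (running +48.5482)
  i=4: -3.8217·-0.9565 − -5.6969·2.9536 = +20.4822 (running +69.0303)
  i=5: -5.6969·-3.5090 − -3.0780·-0.9565 = +17.0463 (running +86.0766)
  i=6: -3.0780·-5.2815 − -0.6004·-3.5090 = +14.1499 (running +100.2265)
  i=7: -0.6004·-3.0413 − 3.0772·-5.2815 = +18.0781 (running +118.3046)
  i=8: 3.0772·0.5328 − 4.1229·-3.0413 = +14.1784 (running +132.4831)
Area = |Σ|/2 = |132.4831|/2 = 66.2415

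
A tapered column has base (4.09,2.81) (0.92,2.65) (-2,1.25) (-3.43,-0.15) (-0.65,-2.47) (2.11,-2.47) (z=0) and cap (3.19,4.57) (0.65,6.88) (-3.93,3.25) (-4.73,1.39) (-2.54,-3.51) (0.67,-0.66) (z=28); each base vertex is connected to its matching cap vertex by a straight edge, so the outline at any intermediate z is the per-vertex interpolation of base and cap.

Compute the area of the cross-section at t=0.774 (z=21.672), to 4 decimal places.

Area at t=0.774: 39.3123

Cross-section at t=0.774: each vertex is (1-t)·p0[i] + t·p1[i].
  v1: (1-0.774)·(4.09,2.81) + 0.774·(3.19,4.57) = (3.3934,4.1722)
  v2: (1-0.774)·(0.92,2.65) + 0.774·(0.65,6.88) = (0.7110,5.9240)
  v3: (1-0.774)·(-2,1.25) + 0.774·(-3.93,3.25) = (-3.4938,2.7980)
  v4: (1-0.774)·(-3.43,-0.15) + 0.774·(-4.73,1.39) = (-4.4362,1.0420)
  v5: (1-0.774)·(-0.65,-2.47) + 0.774·(-2.54,-3.51) = (-2.1129,-3.2750)
  v6: (1-0.774)·(2.11,-2.47) + 0.774·(0.67,-0.66) = (0.9954,-1.0691)
Shoelace sum Σ(x_i·y_{i+1} − x_{i+1}·y_i):
  i=1: 3.3934·5.9240 − 0.7110·4.1722 = +17.1360 (running +17.1360)
  i=2: 0.7110·2.7980 − -3.4938·5.9240 = +22.6869 (running +39.8229)
  i=3: -3.4938·1.0420 − -4.4362·2.7980 = +8.7721 (running +48.5950)
  i=4: -4.4362·-3.2750 − -2.1129·1.0420 = +16.7299 (running +65.3249)
  i=5: -2.1129·-1.0691 − 0.9954·-3.2750 = +5.5188 (running +70.8437)
  i=6: 0.9954·4.1722 − 3.3934·-1.0691 = +7.7810 (running +78.6246)
Area = |Σ|/2 = |78.6246|/2 = 39.3123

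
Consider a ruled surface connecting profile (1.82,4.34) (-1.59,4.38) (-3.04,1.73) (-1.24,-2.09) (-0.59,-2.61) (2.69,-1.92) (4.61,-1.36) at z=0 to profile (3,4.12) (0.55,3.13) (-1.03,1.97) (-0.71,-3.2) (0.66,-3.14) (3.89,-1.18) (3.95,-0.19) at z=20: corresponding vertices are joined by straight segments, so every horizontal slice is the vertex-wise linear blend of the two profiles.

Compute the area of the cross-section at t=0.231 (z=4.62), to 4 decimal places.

Cross-section at t=0.231: each vertex is (1-t)·p0[i] + t·p1[i].
  v1: (1-0.231)·(1.82,4.34) + 0.231·(3,4.12) = (2.0926,4.2892)
  v2: (1-0.231)·(-1.59,4.38) + 0.231·(0.55,3.13) = (-1.0957,4.0913)
  v3: (1-0.231)·(-3.04,1.73) + 0.231·(-1.03,1.97) = (-2.5757,1.7854)
  v4: (1-0.231)·(-1.24,-2.09) + 0.231·(-0.71,-3.2) = (-1.1176,-2.3464)
  v5: (1-0.231)·(-0.59,-2.61) + 0.231·(0.66,-3.14) = (-0.3013,-2.7324)
  v6: (1-0.231)·(2.69,-1.92) + 0.231·(3.89,-1.18) = (2.9672,-1.7491)
  v7: (1-0.231)·(4.61,-1.36) + 0.231·(3.95,-0.19) = (4.4575,-1.0897)
Shoelace sum Σ(x_i·y_{i+1} − x_{i+1}·y_i):
  i=1: 2.0926·4.0913 − -1.0957·4.2892 = +13.2608 (running +13.2608)
  i=2: -1.0957·1.7854 − -2.5757·4.0913 = +8.5816 (running +21.8423)
  i=3: -2.5757·-2.3464 − -1.1176·1.7854 = +8.0390 (running +29.8813)
  i=4: -1.1176·-2.7324 − -0.3013·-2.3464 = +2.3468 (running +32.2281)
  i=5: -0.3013·-1.7491 − 2.9672·-2.7324 = +8.6346 (running +40.8627)
  i=6: 2.9672·-1.0897 − 4.4575·-1.7491 = +4.5631 (running +45.4257)
  i=7: 4.4575·4.2892 − 2.0926·-1.0897 = +21.3995 (running +66.8253)
Area = |Σ|/2 = |66.8253|/2 = 33.4126

Area at t=0.231: 33.4126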